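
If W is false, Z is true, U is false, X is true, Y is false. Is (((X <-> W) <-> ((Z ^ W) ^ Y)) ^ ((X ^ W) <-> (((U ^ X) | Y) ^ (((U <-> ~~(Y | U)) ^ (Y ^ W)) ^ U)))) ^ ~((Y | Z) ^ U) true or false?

F

X <-> W = T <-> F = F
Z ^ W = T ^ F = T
(Z ^ W) ^ Y = T ^ F = T
(X <-> W) <-> ((Z ^ W) ^ Y) = F <-> T = F
X ^ W = T ^ F = T
U ^ X = F ^ T = T
(U ^ X) | Y = T | F = T
Y | U = F | F = F
~(Y | U) = ~F = T
~~(Y | U) = ~T = F
U <-> ~~(Y | U) = F <-> F = T
Y ^ W = F ^ F = F
(U <-> ~~(Y | U)) ^ (Y ^ W) = T ^ F = T
((U <-> ~~(Y | U)) ^ (Y ^ W)) ^ U = T ^ F = T
((U ^ X) | Y) ^ (((U <-> ~~(Y | U)) ^ (Y ^ W)) ^ U) = T ^ T = F
(X ^ W) <-> (((U ^ X) | Y) ^ (((U <-> ~~(Y | U)) ^ (Y ^ W)) ^ U)) = T <-> F = F
((X <-> W) <-> ((Z ^ W) ^ Y)) ^ ((X ^ W) <-> (((U ^ X) | Y) ^ (((U <-> ~~(Y | U)) ^ (Y ^ W)) ^ U))) = F ^ F = F
Y | Z = F | T = T
(Y | Z) ^ U = T ^ F = T
~((Y | Z) ^ U) = ~T = F
(((X <-> W) <-> ((Z ^ W) ^ Y)) ^ ((X ^ W) <-> (((U ^ X) | Y) ^ (((U <-> ~~(Y | U)) ^ (Y ^ W)) ^ U)))) ^ ~((Y | Z) ^ U) = F ^ F = F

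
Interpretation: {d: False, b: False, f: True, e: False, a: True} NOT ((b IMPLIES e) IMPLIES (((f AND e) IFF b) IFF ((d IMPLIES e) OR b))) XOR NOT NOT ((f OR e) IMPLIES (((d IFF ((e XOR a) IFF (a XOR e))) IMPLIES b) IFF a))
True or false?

b IMPLIES e = False IMPLIES False = True
f AND e = True AND False = False
(f AND e) IFF b = False IFF False = True
d IMPLIES e = False IMPLIES False = True
(d IMPLIES e) OR b = True OR False = True
((f AND e) IFF b) IFF ((d IMPLIES e) OR b) = True IFF True = True
(b IMPLIES e) IMPLIES (((f AND e) IFF b) IFF ((d IMPLIES e) OR b)) = True IMPLIES True = True
NOT ((b IMPLIES e) IMPLIES (((f AND e) IFF b) IFF ((d IMPLIES e) OR b))) = NOT True = False
f OR e = True OR False = True
e XOR a = False XOR True = True
a XOR e = True XOR False = True
(e XOR a) IFF (a XOR e) = True IFF True = True
d IFF ((e XOR a) IFF (a XOR e)) = False IFF True = False
(d IFF ((e XOR a) IFF (a XOR e))) IMPLIES b = False IMPLIES False = True
((d IFF ((e XOR a) IFF (a XOR e))) IMPLIES b) IFF a = True IFF True = True
(f OR e) IMPLIES (((d IFF ((e XOR a) IFF (a XOR e))) IMPLIES b) IFF a) = True IMPLIES True = True
NOT ((f OR e) IMPLIES (((d IFF ((e XOR a) IFF (a XOR e))) IMPLIES b) IFF a)) = NOT True = False
NOT NOT ((f OR e) IMPLIES (((d IFF ((e XOR a) IFF (a XOR e))) IMPLIES b) IFF a)) = NOT False = True
NOT ((b IMPLIES e) IMPLIES (((f AND e) IFF b) IFF ((d IMPLIES e) OR b))) XOR NOT NOT ((f OR e) IMPLIES (((d IFF ((e XOR a) IFF (a XOR e))) IMPLIES b) IFF a)) = False XOR True = True

True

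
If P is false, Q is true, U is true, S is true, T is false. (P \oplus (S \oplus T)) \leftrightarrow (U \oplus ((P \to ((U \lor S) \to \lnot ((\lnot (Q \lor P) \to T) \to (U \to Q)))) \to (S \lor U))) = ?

S \oplus T = \text{True} \oplus \text{False} = \text{True}
P \oplus (S \oplus T) = \text{False} \oplus \text{True} = \text{True}
U \lor S = \text{True} \lor \text{True} = \text{True}
Q \lor P = \text{True} \lor \text{False} = \text{True}
\lnot (Q \lor P) = \lnot \text{True} = \text{False}
\lnot (Q \lor P) \to T = \text{False} \to \text{False} = \text{True}
U \to Q = \text{True} \to \text{True} = \text{True}
(\lnot (Q \lor P) \to T) \to (U \to Q) = \text{True} \to \text{True} = \text{True}
\lnot ((\lnot (Q \lor P) \to T) \to (U \to Q)) = \lnot \text{True} = \text{False}
(U \lor S) \to \lnot ((\lnot (Q \lor P) \to T) \to (U \to Q)) = \text{True} \to \text{False} = \text{False}
P \to ((U \lor S) \to \lnot ((\lnot (Q \lor P) \to T) \to (U \to Q))) = \text{False} \to \text{False} = \text{True}
S \lor U = \text{True} \lor \text{True} = \text{True}
(P \to ((U \lor S) \to \lnot ((\lnot (Q \lor P) \to T) \to (U \to Q)))) \to (S \lor U) = \text{True} \to \text{True} = \text{True}
U \oplus ((P \to ((U \lor S) \to \lnot ((\lnot (Q \lor P) \to T) \to (U \to Q)))) \to (S \lor U)) = \text{True} \oplus \text{True} = \text{False}
(P \oplus (S \oplus T)) \leftrightarrow (U \oplus ((P \to ((U \lor S) \to \lnot ((\lnot (Q \lor P) \to T) \to (U \to Q)))) \to (S \lor U))) = \text{True} \leftrightarrow \text{False} = \text{False}

\text{False}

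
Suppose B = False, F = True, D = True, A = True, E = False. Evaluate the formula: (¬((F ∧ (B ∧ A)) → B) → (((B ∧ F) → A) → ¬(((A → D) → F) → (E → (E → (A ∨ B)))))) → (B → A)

True

B ∧ A = False ∧ True = False
F ∧ (B ∧ A) = True ∧ False = False
(F ∧ (B ∧ A)) → B = False → False = True
¬((F ∧ (B ∧ A)) → B) = ¬True = False
B ∧ F = False ∧ True = False
(B ∧ F) → A = False → True = True
A → D = True → True = True
(A → D) → F = True → True = True
A ∨ B = True ∨ False = True
E → (A ∨ B) = False → True = True
E → (E → (A ∨ B)) = False → True = True
((A → D) → F) → (E → (E → (A ∨ B))) = True → True = True
¬(((A → D) → F) → (E → (E → (A ∨ B)))) = ¬True = False
((B ∧ F) → A) → ¬(((A → D) → F) → (E → (E → (A ∨ B)))) = True → False = False
¬((F ∧ (B ∧ A)) → B) → (((B ∧ F) → A) → ¬(((A → D) → F) → (E → (E → (A ∨ B))))) = False → False = True
B → A = False → True = True
(¬((F ∧ (B ∧ A)) → B) → (((B ∧ F) → A) → ¬(((A → D) → F) → (E → (E → (A ∨ B)))))) → (B → A) = True → True = True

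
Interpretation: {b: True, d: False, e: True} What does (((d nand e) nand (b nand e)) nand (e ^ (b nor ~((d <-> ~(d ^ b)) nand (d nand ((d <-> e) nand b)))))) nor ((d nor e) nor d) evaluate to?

d nand e = False nand True = True
b nand e = True nand True = False
(d nand e) nand (b nand e) = True nand False = True
d ^ b = False ^ True = True
~(d ^ b) = ~True = False
d <-> ~(d ^ b) = False <-> False = True
d <-> e = False <-> True = False
(d <-> e) nand b = False nand True = True
d nand ((d <-> e) nand b) = False nand True = True
(d <-> ~(d ^ b)) nand (d nand ((d <-> e) nand b)) = True nand True = False
~((d <-> ~(d ^ b)) nand (d nand ((d <-> e) nand b))) = ~False = True
b nor ~((d <-> ~(d ^ b)) nand (d nand ((d <-> e) nand b))) = True nor True = False
e ^ (b nor ~((d <-> ~(d ^ b)) nand (d nand ((d <-> e) nand b)))) = True ^ False = True
((d nand e) nand (b nand e)) nand (e ^ (b nor ~((d <-> ~(d ^ b)) nand (d nand ((d <-> e) nand b))))) = True nand True = False
d nor e = False nor True = False
(d nor e) nor d = False nor False = True
(((d nand e) nand (b nand e)) nand (e ^ (b nor ~((d <-> ~(d ^ b)) nand (d nand ((d <-> e) nand b)))))) nor ((d nor e) nor d) = False nor True = False

False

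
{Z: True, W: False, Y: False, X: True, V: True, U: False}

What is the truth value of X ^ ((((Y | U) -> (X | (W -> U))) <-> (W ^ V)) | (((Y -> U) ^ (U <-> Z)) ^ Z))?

False

Y | U = False | False = False
W -> U = False -> False = True
X | (W -> U) = True | True = True
(Y | U) -> (X | (W -> U)) = False -> True = True
W ^ V = False ^ True = True
((Y | U) -> (X | (W -> U))) <-> (W ^ V) = True <-> True = True
Y -> U = False -> False = True
U <-> Z = False <-> True = False
(Y -> U) ^ (U <-> Z) = True ^ False = True
((Y -> U) ^ (U <-> Z)) ^ Z = True ^ True = False
(((Y | U) -> (X | (W -> U))) <-> (W ^ V)) | (((Y -> U) ^ (U <-> Z)) ^ Z) = True | False = True
X ^ ((((Y | U) -> (X | (W -> U))) <-> (W ^ V)) | (((Y -> U) ^ (U <-> Z)) ^ Z)) = True ^ True = False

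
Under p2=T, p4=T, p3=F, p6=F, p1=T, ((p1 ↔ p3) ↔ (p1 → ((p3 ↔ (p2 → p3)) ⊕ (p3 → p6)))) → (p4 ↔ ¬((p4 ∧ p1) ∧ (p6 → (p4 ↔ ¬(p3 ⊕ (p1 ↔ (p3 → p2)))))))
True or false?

Substituting p2=T, p4=T, p3=F, p6=F, p1=T:
p1 ↔ p3 = T ↔ F = F
p2 → p3 = T → F = F
p3 ↔ (p2 → p3) = F ↔ F = T
p3 → p6 = F → F = T
(p3 ↔ (p2 → p3)) ⊕ (p3 → p6) = T ⊕ T = F
p1 → ((p3 ↔ (p2 → p3)) ⊕ (p3 → p6)) = T → F = F
(p1 ↔ p3) ↔ (p1 → ((p3 ↔ (p2 → p3)) ⊕ (p3 → p6))) = F ↔ F = T
p4 ∧ p1 = T ∧ T = T
p3 → p2 = F → T = T
p1 ↔ (p3 → p2) = T ↔ T = T
p3 ⊕ (p1 ↔ (p3 → p2)) = F ⊕ T = T
¬(p3 ⊕ (p1 ↔ (p3 → p2))) = ¬T = F
p4 ↔ ¬(p3 ⊕ (p1 ↔ (p3 → p2))) = T ↔ F = F
p6 → (p4 ↔ ¬(p3 ⊕ (p1 ↔ (p3 → p2)))) = F → F = T
(p4 ∧ p1) ∧ (p6 → (p4 ↔ ¬(p3 ⊕ (p1 ↔ (p3 → p2))))) = T ∧ T = T
¬((p4 ∧ p1) ∧ (p6 → (p4 ↔ ¬(p3 ⊕ (p1 ↔ (p3 → p2)))))) = ¬T = F
p4 ↔ ¬((p4 ∧ p1) ∧ (p6 → (p4 ↔ ¬(p3 ⊕ (p1 ↔ (p3 → p2)))))) = T ↔ F = F
((p1 ↔ p3) ↔ (p1 → ((p3 ↔ (p2 → p3)) ⊕ (p3 → p6)))) → (p4 ↔ ¬((p4 ∧ p1) ∧ (p6 → (p4 ↔ ¬(p3 ⊕ (p1 ↔ (p3 → p2))))))) = T → F = F

F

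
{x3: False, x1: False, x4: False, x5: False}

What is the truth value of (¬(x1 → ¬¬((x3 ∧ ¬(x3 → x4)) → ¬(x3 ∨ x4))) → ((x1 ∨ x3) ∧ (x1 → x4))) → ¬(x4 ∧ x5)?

True

x3 → x4 = False → False = True
¬(x3 → x4) = ¬True = False
x3 ∧ ¬(x3 → x4) = False ∧ False = False
x3 ∨ x4 = False ∨ False = False
¬(x3 ∨ x4) = ¬False = True
(x3 ∧ ¬(x3 → x4)) → ¬(x3 ∨ x4) = False → True = True
¬((x3 ∧ ¬(x3 → x4)) → ¬(x3 ∨ x4)) = ¬True = False
¬¬((x3 ∧ ¬(x3 → x4)) → ¬(x3 ∨ x4)) = ¬False = True
x1 → ¬¬((x3 ∧ ¬(x3 → x4)) → ¬(x3 ∨ x4)) = False → True = True
¬(x1 → ¬¬((x3 ∧ ¬(x3 → x4)) → ¬(x3 ∨ x4))) = ¬True = False
x1 ∨ x3 = False ∨ False = False
x1 → x4 = False → False = True
(x1 ∨ x3) ∧ (x1 → x4) = False ∧ True = False
¬(x1 → ¬¬((x3 ∧ ¬(x3 → x4)) → ¬(x3 ∨ x4))) → ((x1 ∨ x3) ∧ (x1 → x4)) = False → False = True
x4 ∧ x5 = False ∧ False = False
¬(x4 ∧ x5) = ¬False = True
(¬(x1 → ¬¬((x3 ∧ ¬(x3 → x4)) → ¬(x3 ∨ x4))) → ((x1 ∨ x3) ∧ (x1 → x4))) → ¬(x4 ∧ x5) = True → True = True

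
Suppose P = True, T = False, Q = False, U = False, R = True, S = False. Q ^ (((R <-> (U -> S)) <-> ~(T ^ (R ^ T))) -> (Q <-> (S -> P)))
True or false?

True

U -> S = False -> False = True
R <-> (U -> S) = True <-> True = True
R ^ T = True ^ False = True
T ^ (R ^ T) = False ^ True = True
~(T ^ (R ^ T)) = ~True = False
(R <-> (U -> S)) <-> ~(T ^ (R ^ T)) = True <-> False = False
S -> P = False -> True = True
Q <-> (S -> P) = False <-> True = False
((R <-> (U -> S)) <-> ~(T ^ (R ^ T))) -> (Q <-> (S -> P)) = False -> False = True
Q ^ (((R <-> (U -> S)) <-> ~(T ^ (R ^ T))) -> (Q <-> (S -> P))) = False ^ True = True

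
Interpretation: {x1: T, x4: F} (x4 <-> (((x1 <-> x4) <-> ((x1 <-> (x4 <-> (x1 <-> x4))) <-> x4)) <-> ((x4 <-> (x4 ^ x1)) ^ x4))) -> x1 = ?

T

x1 <-> x4 = T <-> F = F
x1 <-> x4 = T <-> F = F
x4 <-> (x1 <-> x4) = F <-> F = T
x1 <-> (x4 <-> (x1 <-> x4)) = T <-> T = T
(x1 <-> (x4 <-> (x1 <-> x4))) <-> x4 = T <-> F = F
(x1 <-> x4) <-> ((x1 <-> (x4 <-> (x1 <-> x4))) <-> x4) = F <-> F = T
x4 ^ x1 = F ^ T = T
x4 <-> (x4 ^ x1) = F <-> T = F
(x4 <-> (x4 ^ x1)) ^ x4 = F ^ F = F
((x1 <-> x4) <-> ((x1 <-> (x4 <-> (x1 <-> x4))) <-> x4)) <-> ((x4 <-> (x4 ^ x1)) ^ x4) = T <-> F = F
x4 <-> (((x1 <-> x4) <-> ((x1 <-> (x4 <-> (x1 <-> x4))) <-> x4)) <-> ((x4 <-> (x4 ^ x1)) ^ x4)) = F <-> F = T
(x4 <-> (((x1 <-> x4) <-> ((x1 <-> (x4 <-> (x1 <-> x4))) <-> x4)) <-> ((x4 <-> (x4 ^ x1)) ^ x4))) -> x1 = T -> T = T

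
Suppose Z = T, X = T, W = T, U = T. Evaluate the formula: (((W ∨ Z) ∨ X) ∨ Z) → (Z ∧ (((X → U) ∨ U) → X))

Substituting Z=T, X=T, W=T, U=T:
W ∨ Z = T ∨ T = T
(W ∨ Z) ∨ X = T ∨ T = T
((W ∨ Z) ∨ X) ∨ Z = T ∨ T = T
X → U = T → T = T
(X → U) ∨ U = T ∨ T = T
((X → U) ∨ U) → X = T → T = T
Z ∧ (((X → U) ∨ U) → X) = T ∧ T = T
(((W ∨ Z) ∨ X) ∨ Z) → (Z ∧ (((X → U) ∨ U) → X)) = T → T = T

T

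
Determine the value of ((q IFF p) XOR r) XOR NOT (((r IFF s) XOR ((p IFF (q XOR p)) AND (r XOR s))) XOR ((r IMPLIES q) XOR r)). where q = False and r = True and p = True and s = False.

Substituting q=False, r=True, p=True, s=False:
q IFF p = False IFF True = False
(q IFF p) XOR r = False XOR True = True
r IFF s = True IFF False = False
q XOR p = False XOR True = True
p IFF (q XOR p) = True IFF True = True
r XOR s = True XOR False = True
(p IFF (q XOR p)) AND (r XOR s) = True AND True = True
(r IFF s) XOR ((p IFF (q XOR p)) AND (r XOR s)) = False XOR True = True
r IMPLIES q = True IMPLIES False = False
(r IMPLIES q) XOR r = False XOR True = True
((r IFF s) XOR ((p IFF (q XOR p)) AND (r XOR s))) XOR ((r IMPLIES q) XOR r) = True XOR True = False
NOT (((r IFF s) XOR ((p IFF (q XOR p)) AND (r XOR s))) XOR ((r IMPLIES q) XOR r)) = NOT False = True
((q IFF p) XOR r) XOR NOT (((r IFF s) XOR ((p IFF (q XOR p)) AND (r XOR s))) XOR ((r IMPLIES q) XOR r)) = True XOR True = False

False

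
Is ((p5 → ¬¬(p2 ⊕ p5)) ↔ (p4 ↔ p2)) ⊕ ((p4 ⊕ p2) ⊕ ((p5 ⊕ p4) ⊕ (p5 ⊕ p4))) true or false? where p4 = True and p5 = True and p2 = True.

Substituting p4=True, p5=True, p2=True:
p2 ⊕ p5 = True ⊕ True = False
¬(p2 ⊕ p5) = ¬False = True
¬¬(p2 ⊕ p5) = ¬True = False
p5 → ¬¬(p2 ⊕ p5) = True → False = False
p4 ↔ p2 = True ↔ True = True
(p5 → ¬¬(p2 ⊕ p5)) ↔ (p4 ↔ p2) = False ↔ True = False
p4 ⊕ p2 = True ⊕ True = False
p5 ⊕ p4 = True ⊕ True = False
p5 ⊕ p4 = True ⊕ True = False
(p5 ⊕ p4) ⊕ (p5 ⊕ p4) = False ⊕ False = False
(p4 ⊕ p2) ⊕ ((p5 ⊕ p4) ⊕ (p5 ⊕ p4)) = False ⊕ False = False
((p5 → ¬¬(p2 ⊕ p5)) ↔ (p4 ↔ p2)) ⊕ ((p4 ⊕ p2) ⊕ ((p5 ⊕ p4) ⊕ (p5 ⊕ p4))) = False ⊕ False = False

False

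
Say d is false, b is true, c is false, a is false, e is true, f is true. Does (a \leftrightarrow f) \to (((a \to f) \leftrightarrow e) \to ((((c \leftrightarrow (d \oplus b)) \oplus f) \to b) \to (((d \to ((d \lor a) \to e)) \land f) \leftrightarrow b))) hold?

Substituting d=F, b=T, c=F, a=F, e=T, f=T:
a \leftrightarrow f = F \leftrightarrow T = F
a \to f = F \to T = T
(a \to f) \leftrightarrow e = T \leftrightarrow T = T
d \oplus b = F \oplus T = T
c \leftrightarrow (d \oplus b) = F \leftrightarrow T = F
(c \leftrightarrow (d \oplus b)) \oplus f = F \oplus T = T
((c \leftrightarrow (d \oplus b)) \oplus f) \to b = T \to T = T
d \lor a = F \lor F = F
(d \lor a) \to e = F \to T = T
d \to ((d \lor a) \to e) = F \to T = T
(d \to ((d \lor a) \to e)) \land f = T \land T = T
((d \to ((d \lor a) \to e)) \land f) \leftrightarrow b = T \leftrightarrow T = T
(((c \leftrightarrow (d \oplus b)) \oplus f) \to b) \to (((d \to ((d \lor a) \to e)) \land f) \leftrightarrow b) = T \to T = T
((a \to f) \leftrightarrow e) \to ((((c \leftrightarrow (d \oplus b)) \oplus f) \to b) \to (((d \to ((d \lor a) \to e)) \land f) \leftrightarrow b)) = T \to T = T
(a \leftrightarrow f) \to (((a \to f) \leftrightarrow e) \to ((((c \leftrightarrow (d \oplus b)) \oplus f) \to b) \to (((d \to ((d \lor a) \to e)) \land f) \leftrightarrow b))) = F \to T = T

T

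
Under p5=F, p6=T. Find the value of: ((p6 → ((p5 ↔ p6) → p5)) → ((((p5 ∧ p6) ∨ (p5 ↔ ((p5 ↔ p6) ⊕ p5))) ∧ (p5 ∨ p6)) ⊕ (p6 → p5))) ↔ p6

T

p5 ↔ p6 = F ↔ T = F
(p5 ↔ p6) → p5 = F → F = T
p6 → ((p5 ↔ p6) → p5) = T → T = T
p5 ∧ p6 = F ∧ T = F
p5 ↔ p6 = F ↔ T = F
(p5 ↔ p6) ⊕ p5 = F ⊕ F = F
p5 ↔ ((p5 ↔ p6) ⊕ p5) = F ↔ F = T
(p5 ∧ p6) ∨ (p5 ↔ ((p5 ↔ p6) ⊕ p5)) = F ∨ T = T
p5 ∨ p6 = F ∨ T = T
((p5 ∧ p6) ∨ (p5 ↔ ((p5 ↔ p6) ⊕ p5))) ∧ (p5 ∨ p6) = T ∧ T = T
p6 → p5 = T → F = F
(((p5 ∧ p6) ∨ (p5 ↔ ((p5 ↔ p6) ⊕ p5))) ∧ (p5 ∨ p6)) ⊕ (p6 → p5) = T ⊕ F = T
(p6 → ((p5 ↔ p6) → p5)) → ((((p5 ∧ p6) ∨ (p5 ↔ ((p5 ↔ p6) ⊕ p5))) ∧ (p5 ∨ p6)) ⊕ (p6 → p5)) = T → T = T
((p6 → ((p5 ↔ p6) → p5)) → ((((p5 ∧ p6) ∨ (p5 ↔ ((p5 ↔ p6) ⊕ p5))) ∧ (p5 ∨ p6)) ⊕ (p6 → p5))) ↔ p6 = T ↔ T = T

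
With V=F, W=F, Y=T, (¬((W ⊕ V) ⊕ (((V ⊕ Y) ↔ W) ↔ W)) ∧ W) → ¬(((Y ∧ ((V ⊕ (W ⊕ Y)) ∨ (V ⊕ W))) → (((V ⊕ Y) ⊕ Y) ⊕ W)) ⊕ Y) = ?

Substituting V=F, W=F, Y=T:
W ⊕ V = F ⊕ F = F
V ⊕ Y = F ⊕ T = T
(V ⊕ Y) ↔ W = T ↔ F = F
((V ⊕ Y) ↔ W) ↔ W = F ↔ F = T
(W ⊕ V) ⊕ (((V ⊕ Y) ↔ W) ↔ W) = F ⊕ T = T
¬((W ⊕ V) ⊕ (((V ⊕ Y) ↔ W) ↔ W)) = ¬T = F
¬((W ⊕ V) ⊕ (((V ⊕ Y) ↔ W) ↔ W)) ∧ W = F ∧ F = F
W ⊕ Y = F ⊕ T = T
V ⊕ (W ⊕ Y) = F ⊕ T = T
V ⊕ W = F ⊕ F = F
(V ⊕ (W ⊕ Y)) ∨ (V ⊕ W) = T ∨ F = T
Y ∧ ((V ⊕ (W ⊕ Y)) ∨ (V ⊕ W)) = T ∧ T = T
V ⊕ Y = F ⊕ T = T
(V ⊕ Y) ⊕ Y = T ⊕ T = F
((V ⊕ Y) ⊕ Y) ⊕ W = F ⊕ F = F
(Y ∧ ((V ⊕ (W ⊕ Y)) ∨ (V ⊕ W))) → (((V ⊕ Y) ⊕ Y) ⊕ W) = T → F = F
((Y ∧ ((V ⊕ (W ⊕ Y)) ∨ (V ⊕ W))) → (((V ⊕ Y) ⊕ Y) ⊕ W)) ⊕ Y = F ⊕ T = T
¬(((Y ∧ ((V ⊕ (W ⊕ Y)) ∨ (V ⊕ W))) → (((V ⊕ Y) ⊕ Y) ⊕ W)) ⊕ Y) = ¬T = F
(¬((W ⊕ V) ⊕ (((V ⊕ Y) ↔ W) ↔ W)) ∧ W) → ¬(((Y ∧ ((V ⊕ (W ⊕ Y)) ∨ (V ⊕ W))) → (((V ⊕ Y) ⊕ Y) ⊕ W)) ⊕ Y) = F → F = T

T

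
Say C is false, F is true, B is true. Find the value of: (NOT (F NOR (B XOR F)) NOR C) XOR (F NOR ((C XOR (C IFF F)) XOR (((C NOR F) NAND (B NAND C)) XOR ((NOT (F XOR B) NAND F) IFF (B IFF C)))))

B XOR F = True XOR True = False
F NOR (B XOR F) = True NOR False = False
NOT (F NOR (B XOR F)) = NOT False = True
NOT (F NOR (B XOR F)) NOR C = True NOR False = False
C IFF F = False IFF True = False
C XOR (C IFF F) = False XOR False = False
C NOR F = False NOR True = False
B NAND C = True NAND False = True
(C NOR F) NAND (B NAND C) = False NAND True = True
F XOR B = True XOR True = False
NOT (F XOR B) = NOT False = True
NOT (F XOR B) NAND F = True NAND True = False
B IFF C = True IFF False = False
(NOT (F XOR B) NAND F) IFF (B IFF C) = False IFF False = True
((C NOR F) NAND (B NAND C)) XOR ((NOT (F XOR B) NAND F) IFF (B IFF C)) = True XOR True = False
(C XOR (C IFF F)) XOR (((C NOR F) NAND (B NAND C)) XOR ((NOT (F XOR B) NAND F) IFF (B IFF C))) = False XOR False = False
F NOR ((C XOR (C IFF F)) XOR (((C NOR F) NAND (B NAND C)) XOR ((NOT (F XOR B) NAND F) IFF (B IFF C)))) = True NOR False = False
(NOT (F NOR (B XOR F)) NOR C) XOR (F NOR ((C XOR (C IFF F)) XOR (((C NOR F) NAND (B NAND C)) XOR ((NOT (F XOR B) NAND F) IFF (B IFF C))))) = False XOR False = False

False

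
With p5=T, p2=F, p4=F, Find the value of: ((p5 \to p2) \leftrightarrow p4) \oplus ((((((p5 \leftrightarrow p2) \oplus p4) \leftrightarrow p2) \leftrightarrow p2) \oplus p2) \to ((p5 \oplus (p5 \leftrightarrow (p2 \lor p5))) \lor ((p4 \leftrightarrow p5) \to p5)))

F

p5 \to p2 = T \to F = F
(p5 \to p2) \leftrightarrow p4 = F \leftrightarrow F = T
p5 \leftrightarrow p2 = T \leftrightarrow F = F
(p5 \leftrightarrow p2) \oplus p4 = F \oplus F = F
((p5 \leftrightarrow p2) \oplus p4) \leftrightarrow p2 = F \leftrightarrow F = T
(((p5 \leftrightarrow p2) \oplus p4) \leftrightarrow p2) \leftrightarrow p2 = T \leftrightarrow F = F
((((p5 \leftrightarrow p2) \oplus p4) \leftrightarrow p2) \leftrightarrow p2) \oplus p2 = F \oplus F = F
p2 \lor p5 = F \lor T = T
p5 \leftrightarrow (p2 \lor p5) = T \leftrightarrow T = T
p5 \oplus (p5 \leftrightarrow (p2 \lor p5)) = T \oplus T = F
p4 \leftrightarrow p5 = F \leftrightarrow T = F
(p4 \leftrightarrow p5) \to p5 = F \to T = T
(p5 \oplus (p5 \leftrightarrow (p2 \lor p5))) \lor ((p4 \leftrightarrow p5) \to p5) = F \lor T = T
(((((p5 \leftrightarrow p2) \oplus p4) \leftrightarrow p2) \leftrightarrow p2) \oplus p2) \to ((p5 \oplus (p5 \leftrightarrow (p2 \lor p5))) \lor ((p4 \leftrightarrow p5) \to p5)) = F \to T = T
((p5 \to p2) \leftrightarrow p4) \oplus ((((((p5 \leftrightarrow p2) \oplus p4) \leftrightarrow p2) \leftrightarrow p2) \oplus p2) \to ((p5 \oplus (p5 \leftrightarrow (p2 \lor p5))) \lor ((p4 \leftrightarrow p5) \to p5))) = T \oplus T = F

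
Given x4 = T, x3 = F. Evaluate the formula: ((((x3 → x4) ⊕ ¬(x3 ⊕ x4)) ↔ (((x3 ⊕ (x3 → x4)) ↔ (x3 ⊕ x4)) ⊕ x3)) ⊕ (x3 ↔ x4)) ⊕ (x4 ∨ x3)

F

x3 → x4 = F → T = T
x3 ⊕ x4 = F ⊕ T = T
¬(x3 ⊕ x4) = ¬T = F
(x3 → x4) ⊕ ¬(x3 ⊕ x4) = T ⊕ F = T
x3 → x4 = F → T = T
x3 ⊕ (x3 → x4) = F ⊕ T = T
x3 ⊕ x4 = F ⊕ T = T
(x3 ⊕ (x3 → x4)) ↔ (x3 ⊕ x4) = T ↔ T = T
((x3 ⊕ (x3 → x4)) ↔ (x3 ⊕ x4)) ⊕ x3 = T ⊕ F = T
((x3 → x4) ⊕ ¬(x3 ⊕ x4)) ↔ (((x3 ⊕ (x3 → x4)) ↔ (x3 ⊕ x4)) ⊕ x3) = T ↔ T = T
x3 ↔ x4 = F ↔ T = F
(((x3 → x4) ⊕ ¬(x3 ⊕ x4)) ↔ (((x3 ⊕ (x3 → x4)) ↔ (x3 ⊕ x4)) ⊕ x3)) ⊕ (x3 ↔ x4) = T ⊕ F = T
x4 ∨ x3 = T ∨ F = T
((((x3 → x4) ⊕ ¬(x3 ⊕ x4)) ↔ (((x3 ⊕ (x3 → x4)) ↔ (x3 ⊕ x4)) ⊕ x3)) ⊕ (x3 ↔ x4)) ⊕ (x4 ∨ x3) = T ⊕ T = F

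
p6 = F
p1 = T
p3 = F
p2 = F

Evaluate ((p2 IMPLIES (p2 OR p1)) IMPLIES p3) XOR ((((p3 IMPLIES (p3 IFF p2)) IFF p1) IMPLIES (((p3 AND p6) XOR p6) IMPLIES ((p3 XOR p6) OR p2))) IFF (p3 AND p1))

F

p2 OR p1 = F OR T = T
p2 IMPLIES (p2 OR p1) = F IMPLIES T = T
(p2 IMPLIES (p2 OR p1)) IMPLIES p3 = T IMPLIES F = F
p3 IFF p2 = F IFF F = T
p3 IMPLIES (p3 IFF p2) = F IMPLIES T = T
(p3 IMPLIES (p3 IFF p2)) IFF p1 = T IFF T = T
p3 AND p6 = F AND F = F
(p3 AND p6) XOR p6 = F XOR F = F
p3 XOR p6 = F XOR F = F
(p3 XOR p6) OR p2 = F OR F = F
((p3 AND p6) XOR p6) IMPLIES ((p3 XOR p6) OR p2) = F IMPLIES F = T
((p3 IMPLIES (p3 IFF p2)) IFF p1) IMPLIES (((p3 AND p6) XOR p6) IMPLIES ((p3 XOR p6) OR p2)) = T IMPLIES T = T
p3 AND p1 = F AND T = F
(((p3 IMPLIES (p3 IFF p2)) IFF p1) IMPLIES (((p3 AND p6) XOR p6) IMPLIES ((p3 XOR p6) OR p2))) IFF (p3 AND p1) = T IFF F = F
((p2 IMPLIES (p2 OR p1)) IMPLIES p3) XOR ((((p3 IMPLIES (p3 IFF p2)) IFF p1) IMPLIES (((p3 AND p6) XOR p6) IMPLIES ((p3 XOR p6) OR p2))) IFF (p3 AND p1)) = F XOR F = F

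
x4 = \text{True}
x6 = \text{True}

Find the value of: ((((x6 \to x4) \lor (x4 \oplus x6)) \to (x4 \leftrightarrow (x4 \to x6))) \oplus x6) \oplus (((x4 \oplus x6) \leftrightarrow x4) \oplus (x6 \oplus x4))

Substituting x4=\text{True}, x6=\text{True}:
x6 \to x4 = \text{True} \to \text{True} = \text{True}
x4 \oplus x6 = \text{True} \oplus \text{True} = \text{False}
(x6 \to x4) \lor (x4 \oplus x6) = \text{True} \lor \text{False} = \text{True}
x4 \to x6 = \text{True} \to \text{True} = \text{True}
x4 \leftrightarrow (x4 \to x6) = \text{True} \leftrightarrow \text{True} = \text{True}
((x6 \to x4) \lor (x4 \oplus x6)) \to (x4 \leftrightarrow (x4 \to x6)) = \text{True} \to \text{True} = \text{True}
(((x6 \to x4) \lor (x4 \oplus x6)) \to (x4 \leftrightarrow (x4 \to x6))) \oplus x6 = \text{True} \oplus \text{True} = \text{False}
x4 \oplus x6 = \text{True} \oplus \text{True} = \text{False}
(x4 \oplus x6) \leftrightarrow x4 = \text{False} \leftrightarrow \text{True} = \text{False}
x6 \oplus x4 = \text{True} \oplus \text{True} = \text{False}
((x4 \oplus x6) \leftrightarrow x4) \oplus (x6 \oplus x4) = \text{False} \oplus \text{False} = \text{False}
((((x6 \to x4) \lor (x4 \oplus x6)) \to (x4 \leftrightarrow (x4 \to x6))) \oplus x6) \oplus (((x4 \oplus x6) \leftrightarrow x4) \oplus (x6 \oplus x4)) = \text{False} \oplus \text{False} = \text{False}

\text{False}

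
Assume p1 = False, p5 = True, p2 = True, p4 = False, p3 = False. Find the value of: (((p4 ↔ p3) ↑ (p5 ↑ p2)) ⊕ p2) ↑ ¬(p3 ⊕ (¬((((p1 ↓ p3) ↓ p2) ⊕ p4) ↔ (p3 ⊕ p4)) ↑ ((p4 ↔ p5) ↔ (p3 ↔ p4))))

True

Substituting p1=False, p5=True, p2=True, p4=False, p3=False:
p4 ↔ p3 = False ↔ False = True
p5 ↑ p2 = True ↑ True = False
(p4 ↔ p3) ↑ (p5 ↑ p2) = True ↑ False = True
((p4 ↔ p3) ↑ (p5 ↑ p2)) ⊕ p2 = True ⊕ True = False
p1 ↓ p3 = False ↓ False = True
(p1 ↓ p3) ↓ p2 = True ↓ True = False
((p1 ↓ p3) ↓ p2) ⊕ p4 = False ⊕ False = False
p3 ⊕ p4 = False ⊕ False = False
(((p1 ↓ p3) ↓ p2) ⊕ p4) ↔ (p3 ⊕ p4) = False ↔ False = True
¬((((p1 ↓ p3) ↓ p2) ⊕ p4) ↔ (p3 ⊕ p4)) = ¬True = False
p4 ↔ p5 = False ↔ True = False
p3 ↔ p4 = False ↔ False = True
(p4 ↔ p5) ↔ (p3 ↔ p4) = False ↔ True = False
¬((((p1 ↓ p3) ↓ p2) ⊕ p4) ↔ (p3 ⊕ p4)) ↑ ((p4 ↔ p5) ↔ (p3 ↔ p4)) = False ↑ False = True
p3 ⊕ (¬((((p1 ↓ p3) ↓ p2) ⊕ p4) ↔ (p3 ⊕ p4)) ↑ ((p4 ↔ p5) ↔ (p3 ↔ p4))) = False ⊕ True = True
¬(p3 ⊕ (¬((((p1 ↓ p3) ↓ p2) ⊕ p4) ↔ (p3 ⊕ p4)) ↑ ((p4 ↔ p5) ↔ (p3 ↔ p4)))) = ¬True = False
(((p4 ↔ p3) ↑ (p5 ↑ p2)) ⊕ p2) ↑ ¬(p3 ⊕ (¬((((p1 ↓ p3) ↓ p2) ⊕ p4) ↔ (p3 ⊕ p4)) ↑ ((p4 ↔ p5) ↔ (p3 ↔ p4)))) = False ↑ False = True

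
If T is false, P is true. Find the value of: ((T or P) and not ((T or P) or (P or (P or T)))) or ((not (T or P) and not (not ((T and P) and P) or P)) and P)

T or P = False or True = True
T or P = False or True = True
P or T = True or False = True
P or (P or T) = True or True = True
(T or P) or (P or (P or T)) = True or True = True
not ((T or P) or (P or (P or T))) = not True = False
(T or P) and not ((T or P) or (P or (P or T))) = True and False = False
T or P = False or True = True
not (T or P) = not True = False
T and P = False and True = False
(T and P) and P = False and True = False
not ((T and P) and P) = not False = True
not ((T and P) and P) or P = True or True = True
not (not ((T and P) and P) or P) = not True = False
not (T or P) and not (not ((T and P) and P) or P) = False and False = False
(not (T or P) and not (not ((T and P) and P) or P)) and P = False and True = False
((T or P) and not ((T or P) or (P or (P or T)))) or ((not (T or P) and not (not ((T and P) and P) or P)) and P) = False or False = False

False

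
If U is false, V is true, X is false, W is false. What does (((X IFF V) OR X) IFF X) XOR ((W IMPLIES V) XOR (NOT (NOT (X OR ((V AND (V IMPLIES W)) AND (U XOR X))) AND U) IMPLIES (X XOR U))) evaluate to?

False

Substituting U=False, V=True, X=False, W=False:
X IFF V = False IFF True = False
(X IFF V) OR X = False OR False = False
((X IFF V) OR X) IFF X = False IFF False = True
W IMPLIES V = False IMPLIES True = True
V IMPLIES W = True IMPLIES False = False
V AND (V IMPLIES W) = True AND False = False
U XOR X = False XOR False = False
(V AND (V IMPLIES W)) AND (U XOR X) = False AND False = False
X OR ((V AND (V IMPLIES W)) AND (U XOR X)) = False OR False = False
NOT (X OR ((V AND (V IMPLIES W)) AND (U XOR X))) = NOT False = True
NOT (X OR ((V AND (V IMPLIES W)) AND (U XOR X))) AND U = True AND False = False
NOT (NOT (X OR ((V AND (V IMPLIES W)) AND (U XOR X))) AND U) = NOT False = True
X XOR U = False XOR False = False
NOT (NOT (X OR ((V AND (V IMPLIES W)) AND (U XOR X))) AND U) IMPLIES (X XOR U) = True IMPLIES False = False
(W IMPLIES V) XOR (NOT (NOT (X OR ((V AND (V IMPLIES W)) AND (U XOR X))) AND U) IMPLIES (X XOR U)) = True XOR False = True
(((X IFF V) OR X) IFF X) XOR ((W IMPLIES V) XOR (NOT (NOT (X OR ((V AND (V IMPLIES W)) AND (U XOR X))) AND U) IMPLIES (X XOR U))) = True XOR True = False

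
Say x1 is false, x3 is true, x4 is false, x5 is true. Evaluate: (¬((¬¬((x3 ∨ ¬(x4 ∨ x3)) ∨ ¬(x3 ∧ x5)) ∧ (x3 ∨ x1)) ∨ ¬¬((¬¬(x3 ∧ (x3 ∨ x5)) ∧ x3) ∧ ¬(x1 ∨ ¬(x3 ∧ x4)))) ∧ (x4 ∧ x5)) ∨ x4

x4 ∨ x3 = F ∨ T = T
¬(x4 ∨ x3) = ¬T = F
x3 ∨ ¬(x4 ∨ x3) = T ∨ F = T
x3 ∧ x5 = T ∧ T = T
¬(x3 ∧ x5) = ¬T = F
(x3 ∨ ¬(x4 ∨ x3)) ∨ ¬(x3 ∧ x5) = T ∨ F = T
¬((x3 ∨ ¬(x4 ∨ x3)) ∨ ¬(x3 ∧ x5)) = ¬T = F
¬¬((x3 ∨ ¬(x4 ∨ x3)) ∨ ¬(x3 ∧ x5)) = ¬F = T
x3 ∨ x1 = T ∨ F = T
¬¬((x3 ∨ ¬(x4 ∨ x3)) ∨ ¬(x3 ∧ x5)) ∧ (x3 ∨ x1) = T ∧ T = T
x3 ∨ x5 = T ∨ T = T
x3 ∧ (x3 ∨ x5) = T ∧ T = T
¬(x3 ∧ (x3 ∨ x5)) = ¬T = F
¬¬(x3 ∧ (x3 ∨ x5)) = ¬F = T
¬¬(x3 ∧ (x3 ∨ x5)) ∧ x3 = T ∧ T = T
x3 ∧ x4 = T ∧ F = F
¬(x3 ∧ x4) = ¬F = T
x1 ∨ ¬(x3 ∧ x4) = F ∨ T = T
¬(x1 ∨ ¬(x3 ∧ x4)) = ¬T = F
(¬¬(x3 ∧ (x3 ∨ x5)) ∧ x3) ∧ ¬(x1 ∨ ¬(x3 ∧ x4)) = T ∧ F = F
¬((¬¬(x3 ∧ (x3 ∨ x5)) ∧ x3) ∧ ¬(x1 ∨ ¬(x3 ∧ x4))) = ¬F = T
¬¬((¬¬(x3 ∧ (x3 ∨ x5)) ∧ x3) ∧ ¬(x1 ∨ ¬(x3 ∧ x4))) = ¬T = F
(¬¬((x3 ∨ ¬(x4 ∨ x3)) ∨ ¬(x3 ∧ x5)) ∧ (x3 ∨ x1)) ∨ ¬¬((¬¬(x3 ∧ (x3 ∨ x5)) ∧ x3) ∧ ¬(x1 ∨ ¬(x3 ∧ x4))) = T ∨ F = T
¬((¬¬((x3 ∨ ¬(x4 ∨ x3)) ∨ ¬(x3 ∧ x5)) ∧ (x3 ∨ x1)) ∨ ¬¬((¬¬(x3 ∧ (x3 ∨ x5)) ∧ x3) ∧ ¬(x1 ∨ ¬(x3 ∧ x4)))) = ¬T = F
x4 ∧ x5 = F ∧ T = F
¬((¬¬((x3 ∨ ¬(x4 ∨ x3)) ∨ ¬(x3 ∧ x5)) ∧ (x3 ∨ x1)) ∨ ¬¬((¬¬(x3 ∧ (x3 ∨ x5)) ∧ x3) ∧ ¬(x1 ∨ ¬(x3 ∧ x4)))) ∧ (x4 ∧ x5) = F ∧ F = F
(¬((¬¬((x3 ∨ ¬(x4 ∨ x3)) ∨ ¬(x3 ∧ x5)) ∧ (x3 ∨ x1)) ∨ ¬¬((¬¬(x3 ∧ (x3 ∨ x5)) ∧ x3) ∧ ¬(x1 ∨ ¬(x3 ∧ x4)))) ∧ (x4 ∧ x5)) ∨ x4 = F ∨ F = F

F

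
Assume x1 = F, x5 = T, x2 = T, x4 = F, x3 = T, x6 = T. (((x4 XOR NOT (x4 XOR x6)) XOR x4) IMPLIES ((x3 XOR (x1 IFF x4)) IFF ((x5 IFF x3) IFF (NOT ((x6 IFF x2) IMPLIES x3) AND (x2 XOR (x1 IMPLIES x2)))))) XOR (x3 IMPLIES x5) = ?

F

x4 XOR x6 = F XOR T = T
NOT (x4 XOR x6) = NOT T = F
x4 XOR NOT (x4 XOR x6) = F XOR F = F
(x4 XOR NOT (x4 XOR x6)) XOR x4 = F XOR F = F
x1 IFF x4 = F IFF F = T
x3 XOR (x1 IFF x4) = T XOR T = F
x5 IFF x3 = T IFF T = T
x6 IFF x2 = T IFF T = T
(x6 IFF x2) IMPLIES x3 = T IMPLIES T = T
NOT ((x6 IFF x2) IMPLIES x3) = NOT T = F
x1 IMPLIES x2 = F IMPLIES T = T
x2 XOR (x1 IMPLIES x2) = T XOR T = F
NOT ((x6 IFF x2) IMPLIES x3) AND (x2 XOR (x1 IMPLIES x2)) = F AND F = F
(x5 IFF x3) IFF (NOT ((x6 IFF x2) IMPLIES x3) AND (x2 XOR (x1 IMPLIES x2))) = T IFF F = F
(x3 XOR (x1 IFF x4)) IFF ((x5 IFF x3) IFF (NOT ((x6 IFF x2) IMPLIES x3) AND (x2 XOR (x1 IMPLIES x2)))) = F IFF F = T
((x4 XOR NOT (x4 XOR x6)) XOR x4) IMPLIES ((x3 XOR (x1 IFF x4)) IFF ((x5 IFF x3) IFF (NOT ((x6 IFF x2) IMPLIES x3) AND (x2 XOR (x1 IMPLIES x2))))) = F IMPLIES T = T
x3 IMPLIES x5 = T IMPLIES T = T
(((x4 XOR NOT (x4 XOR x6)) XOR x4) IMPLIES ((x3 XOR (x1 IFF x4)) IFF ((x5 IFF x3) IFF (NOT ((x6 IFF x2) IMPLIES x3) AND (x2 XOR (x1 IMPLIES x2)))))) XOR (x3 IMPLIES x5) = T XOR T = F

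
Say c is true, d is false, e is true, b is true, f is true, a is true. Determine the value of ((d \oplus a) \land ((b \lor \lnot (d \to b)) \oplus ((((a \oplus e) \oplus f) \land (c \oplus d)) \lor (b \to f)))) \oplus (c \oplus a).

d \oplus a = \text{False} \oplus \text{True} = \text{True}
d \to b = \text{False} \to \text{True} = \text{True}
\lnot (d \to b) = \lnot \text{True} = \text{False}
b \lor \lnot (d \to b) = \text{True} \lor \text{False} = \text{True}
a \oplus e = \text{True} \oplus \text{True} = \text{False}
(a \oplus e) \oplus f = \text{False} \oplus \text{True} = \text{True}
c \oplus d = \text{True} \oplus \text{False} = \text{True}
((a \oplus e) \oplus f) \land (c \oplus d) = \text{True} \land \text{True} = \text{True}
b \to f = \text{True} \to \text{True} = \text{True}
(((a \oplus e) \oplus f) \land (c \oplus d)) \lor (b \to f) = \text{True} \lor \text{True} = \text{True}
(b \lor \lnot (d \to b)) \oplus ((((a \oplus e) \oplus f) \land (c \oplus d)) \lor (b \to f)) = \text{True} \oplus \text{True} = \text{False}
(d \oplus a) \land ((b \lor \lnot (d \to b)) \oplus ((((a \oplus e) \oplus f) \land (c \oplus d)) \lor (b \to f))) = \text{True} \land \text{False} = \text{False}
c \oplus a = \text{True} \oplus \text{True} = \text{False}
((d \oplus a) \land ((b \lor \lnot (d \to b)) \oplus ((((a \oplus e) \oplus f) \land (c \oplus d)) \lor (b \to f)))) \oplus (c \oplus a) = \text{False} \oplus \text{False} = \text{False}

\text{False}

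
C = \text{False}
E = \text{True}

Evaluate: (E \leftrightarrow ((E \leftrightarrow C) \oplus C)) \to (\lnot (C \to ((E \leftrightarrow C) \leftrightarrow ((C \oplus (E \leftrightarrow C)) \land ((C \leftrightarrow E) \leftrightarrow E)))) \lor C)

\text{True}

Substituting C=\text{False}, E=\text{True}:
E \leftrightarrow C = \text{True} \leftrightarrow \text{False} = \text{False}
(E \leftrightarrow C) \oplus C = \text{False} \oplus \text{False} = \text{False}
E \leftrightarrow ((E \leftrightarrow C) \oplus C) = \text{True} \leftrightarrow \text{False} = \text{False}
E \leftrightarrow C = \text{True} \leftrightarrow \text{False} = \text{False}
E \leftrightarrow C = \text{True} \leftrightarrow \text{False} = \text{False}
C \oplus (E \leftrightarrow C) = \text{False} \oplus \text{False} = \text{False}
C \leftrightarrow E = \text{False} \leftrightarrow \text{True} = \text{False}
(C \leftrightarrow E) \leftrightarrow E = \text{False} \leftrightarrow \text{True} = \text{False}
(C \oplus (E \leftrightarrow C)) \land ((C \leftrightarrow E) \leftrightarrow E) = \text{False} \land \text{False} = \text{False}
(E \leftrightarrow C) \leftrightarrow ((C \oplus (E \leftrightarrow C)) \land ((C \leftrightarrow E) \leftrightarrow E)) = \text{False} \leftrightarrow \text{False} = \text{True}
C \to ((E \leftrightarrow C) \leftrightarrow ((C \oplus (E \leftrightarrow C)) \land ((C \leftrightarrow E) \leftrightarrow E))) = \text{False} \to \text{True} = \text{True}
\lnot (C \to ((E \leftrightarrow C) \leftrightarrow ((C \oplus (E \leftrightarrow C)) \land ((C \leftrightarrow E) \leftrightarrow E)))) = \lnot \text{True} = \text{False}
\lnot (C \to ((E \leftrightarrow C) \leftrightarrow ((C \oplus (E \leftrightarrow C)) \land ((C \leftrightarrow E) \leftrightarrow E)))) \lor C = \text{False} \lor \text{False} = \text{False}
(E \leftrightarrow ((E \leftrightarrow C) \oplus C)) \to (\lnot (C \to ((E \leftrightarrow C) \leftrightarrow ((C \oplus (E \leftrightarrow C)) \land ((C \leftrightarrow E) \leftrightarrow E)))) \lor C) = \text{False} \to \text{False} = \text{True}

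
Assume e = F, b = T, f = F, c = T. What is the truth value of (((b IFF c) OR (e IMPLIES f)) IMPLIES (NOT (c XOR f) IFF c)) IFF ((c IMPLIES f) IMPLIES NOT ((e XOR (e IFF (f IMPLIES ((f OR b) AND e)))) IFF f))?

b IFF c = T IFF T = T
e IMPLIES f = F IMPLIES F = T
(b IFF c) OR (e IMPLIES f) = T OR T = T
c XOR f = T XOR F = T
NOT (c XOR f) = NOT T = F
NOT (c XOR f) IFF c = F IFF T = F
((b IFF c) OR (e IMPLIES f)) IMPLIES (NOT (c XOR f) IFF c) = T IMPLIES F = F
c IMPLIES f = T IMPLIES F = F
f OR b = F OR T = T
(f OR b) AND e = T AND F = F
f IMPLIES ((f OR b) AND e) = F IMPLIES F = T
e IFF (f IMPLIES ((f OR b) AND e)) = F IFF T = F
e XOR (e IFF (f IMPLIES ((f OR b) AND e))) = F XOR F = F
(e XOR (e IFF (f IMPLIES ((f OR b) AND e)))) IFF f = F IFF F = T
NOT ((e XOR (e IFF (f IMPLIES ((f OR b) AND e)))) IFF f) = NOT T = F
(c IMPLIES f) IMPLIES NOT ((e XOR (e IFF (f IMPLIES ((f OR b) AND e)))) IFF f) = F IMPLIES F = T
(((b IFF c) OR (e IMPLIES f)) IMPLIES (NOT (c XOR f) IFF c)) IFF ((c IMPLIES f) IMPLIES NOT ((e XOR (e IFF (f IMPLIES ((f OR b) AND e)))) IFF f)) = F IFF T = F

F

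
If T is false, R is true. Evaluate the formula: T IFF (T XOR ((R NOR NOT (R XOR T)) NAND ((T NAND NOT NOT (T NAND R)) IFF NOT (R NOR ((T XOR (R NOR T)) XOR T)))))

Substituting T=False, R=True:
R XOR T = True XOR False = True
NOT (R XOR T) = NOT True = False
R NOR NOT (R XOR T) = True NOR False = False
T NAND R = False NAND True = True
NOT (T NAND R) = NOT True = False
NOT NOT (T NAND R) = NOT False = True
T NAND NOT NOT (T NAND R) = False NAND True = True
R NOR T = True NOR False = False
T XOR (R NOR T) = False XOR False = False
(T XOR (R NOR T)) XOR T = False XOR False = False
R NOR ((T XOR (R NOR T)) XOR T) = True NOR False = False
NOT (R NOR ((T XOR (R NOR T)) XOR T)) = NOT False = True
(T NAND NOT NOT (T NAND R)) IFF NOT (R NOR ((T XOR (R NOR T)) XOR T)) = True IFF True = True
(R NOR NOT (R XOR T)) NAND ((T NAND NOT NOT (T NAND R)) IFF NOT (R NOR ((T XOR (R NOR T)) XOR T))) = False NAND True = True
T XOR ((R NOR NOT (R XOR T)) NAND ((T NAND NOT NOT (T NAND R)) IFF NOT (R NOR ((T XOR (R NOR T)) XOR T)))) = False XOR True = True
T IFF (T XOR ((R NOR NOT (R XOR T)) NAND ((T NAND NOT NOT (T NAND R)) IFF NOT (R NOR ((T XOR (R NOR T)) XOR T))))) = False IFF True = False

False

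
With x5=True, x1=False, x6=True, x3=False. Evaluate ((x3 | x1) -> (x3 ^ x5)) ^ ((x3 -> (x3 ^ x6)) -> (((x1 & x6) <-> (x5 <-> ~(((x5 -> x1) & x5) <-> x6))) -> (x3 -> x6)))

Substituting x5=True, x1=False, x6=True, x3=False:
x3 | x1 = False | False = False
x3 ^ x5 = False ^ True = True
(x3 | x1) -> (x3 ^ x5) = False -> True = True
x3 ^ x6 = False ^ True = True
x3 -> (x3 ^ x6) = False -> True = True
x1 & x6 = False & True = False
x5 -> x1 = True -> False = False
(x5 -> x1) & x5 = False & True = False
((x5 -> x1) & x5) <-> x6 = False <-> True = False
~(((x5 -> x1) & x5) <-> x6) = ~False = True
x5 <-> ~(((x5 -> x1) & x5) <-> x6) = True <-> True = True
(x1 & x6) <-> (x5 <-> ~(((x5 -> x1) & x5) <-> x6)) = False <-> True = False
x3 -> x6 = False -> True = True
((x1 & x6) <-> (x5 <-> ~(((x5 -> x1) & x5) <-> x6))) -> (x3 -> x6) = False -> True = True
(x3 -> (x3 ^ x6)) -> (((x1 & x6) <-> (x5 <-> ~(((x5 -> x1) & x5) <-> x6))) -> (x3 -> x6)) = True -> True = True
((x3 | x1) -> (x3 ^ x5)) ^ ((x3 -> (x3 ^ x6)) -> (((x1 & x6) <-> (x5 <-> ~(((x5 -> x1) & x5) <-> x6))) -> (x3 -> x6))) = True ^ True = False

False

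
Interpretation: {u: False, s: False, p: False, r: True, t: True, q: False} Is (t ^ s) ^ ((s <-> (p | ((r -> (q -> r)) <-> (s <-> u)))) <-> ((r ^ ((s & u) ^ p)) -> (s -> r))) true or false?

Substituting u=False, s=False, p=False, r=True, t=True, q=False:
t ^ s = True ^ False = True
q -> r = False -> True = True
r -> (q -> r) = True -> True = True
s <-> u = False <-> False = True
(r -> (q -> r)) <-> (s <-> u) = True <-> True = True
p | ((r -> (q -> r)) <-> (s <-> u)) = False | True = True
s <-> (p | ((r -> (q -> r)) <-> (s <-> u))) = False <-> True = False
s & u = False & False = False
(s & u) ^ p = False ^ False = False
r ^ ((s & u) ^ p) = True ^ False = True
s -> r = False -> True = True
(r ^ ((s & u) ^ p)) -> (s -> r) = True -> True = True
(s <-> (p | ((r -> (q -> r)) <-> (s <-> u)))) <-> ((r ^ ((s & u) ^ p)) -> (s -> r)) = False <-> True = False
(t ^ s) ^ ((s <-> (p | ((r -> (q -> r)) <-> (s <-> u)))) <-> ((r ^ ((s & u) ^ p)) -> (s -> r))) = True ^ False = True

True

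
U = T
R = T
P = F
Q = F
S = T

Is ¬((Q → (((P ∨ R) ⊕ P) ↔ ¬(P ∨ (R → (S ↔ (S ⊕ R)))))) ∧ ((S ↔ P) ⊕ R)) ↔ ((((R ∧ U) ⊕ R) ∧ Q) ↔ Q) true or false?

F

P ∨ R = F ∨ T = T
(P ∨ R) ⊕ P = T ⊕ F = T
S ⊕ R = T ⊕ T = F
S ↔ (S ⊕ R) = T ↔ F = F
R → (S ↔ (S ⊕ R)) = T → F = F
P ∨ (R → (S ↔ (S ⊕ R))) = F ∨ F = F
¬(P ∨ (R → (S ↔ (S ⊕ R)))) = ¬F = T
((P ∨ R) ⊕ P) ↔ ¬(P ∨ (R → (S ↔ (S ⊕ R)))) = T ↔ T = T
Q → (((P ∨ R) ⊕ P) ↔ ¬(P ∨ (R → (S ↔ (S ⊕ R))))) = F → T = T
S ↔ P = T ↔ F = F
(S ↔ P) ⊕ R = F ⊕ T = T
(Q → (((P ∨ R) ⊕ P) ↔ ¬(P ∨ (R → (S ↔ (S ⊕ R)))))) ∧ ((S ↔ P) ⊕ R) = T ∧ T = T
¬((Q → (((P ∨ R) ⊕ P) ↔ ¬(P ∨ (R → (S ↔ (S ⊕ R)))))) ∧ ((S ↔ P) ⊕ R)) = ¬T = F
R ∧ U = T ∧ T = T
(R ∧ U) ⊕ R = T ⊕ T = F
((R ∧ U) ⊕ R) ∧ Q = F ∧ F = F
(((R ∧ U) ⊕ R) ∧ Q) ↔ Q = F ↔ F = T
¬((Q → (((P ∨ R) ⊕ P) ↔ ¬(P ∨ (R → (S ↔ (S ⊕ R)))))) ∧ ((S ↔ P) ⊕ R)) ↔ ((((R ∧ U) ⊕ R) ∧ Q) ↔ Q) = F ↔ T = F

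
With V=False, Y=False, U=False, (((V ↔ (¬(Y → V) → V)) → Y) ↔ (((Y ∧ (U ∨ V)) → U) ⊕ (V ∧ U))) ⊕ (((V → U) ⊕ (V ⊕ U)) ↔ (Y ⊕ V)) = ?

True

Y → V = False → False = True
¬(Y → V) = ¬True = False
¬(Y → V) → V = False → False = True
V ↔ (¬(Y → V) → V) = False ↔ True = False
(V ↔ (¬(Y → V) → V)) → Y = False → False = True
U ∨ V = False ∨ False = False
Y ∧ (U ∨ V) = False ∧ False = False
(Y ∧ (U ∨ V)) → U = False → False = True
V ∧ U = False ∧ False = False
((Y ∧ (U ∨ V)) → U) ⊕ (V ∧ U) = True ⊕ False = True
((V ↔ (¬(Y → V) → V)) → Y) ↔ (((Y ∧ (U ∨ V)) → U) ⊕ (V ∧ U)) = True ↔ True = True
V → U = False → False = True
V ⊕ U = False ⊕ False = False
(V → U) ⊕ (V ⊕ U) = True ⊕ False = True
Y ⊕ V = False ⊕ False = False
((V → U) ⊕ (V ⊕ U)) ↔ (Y ⊕ V) = True ↔ False = False
(((V ↔ (¬(Y → V) → V)) → Y) ↔ (((Y ∧ (U ∨ V)) → U) ⊕ (V ∧ U))) ⊕ (((V → U) ⊕ (V ⊕ U)) ↔ (Y ⊕ V)) = True ⊕ False = True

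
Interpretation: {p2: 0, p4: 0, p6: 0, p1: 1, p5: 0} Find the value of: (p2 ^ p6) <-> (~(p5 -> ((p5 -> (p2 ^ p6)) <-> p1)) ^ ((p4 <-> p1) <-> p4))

0

Substituting p2=0, p4=0, p6=0, p1=1, p5=0:
p2 ^ p6 = 0 ^ 0 = 0
p2 ^ p6 = 0 ^ 0 = 0
p5 -> (p2 ^ p6) = 0 -> 0 = 1
(p5 -> (p2 ^ p6)) <-> p1 = 1 <-> 1 = 1
p5 -> ((p5 -> (p2 ^ p6)) <-> p1) = 0 -> 1 = 1
~(p5 -> ((p5 -> (p2 ^ p6)) <-> p1)) = ~1 = 0
p4 <-> p1 = 0 <-> 1 = 0
(p4 <-> p1) <-> p4 = 0 <-> 0 = 1
~(p5 -> ((p5 -> (p2 ^ p6)) <-> p1)) ^ ((p4 <-> p1) <-> p4) = 0 ^ 1 = 1
(p2 ^ p6) <-> (~(p5 -> ((p5 -> (p2 ^ p6)) <-> p1)) ^ ((p4 <-> p1) <-> p4)) = 0 <-> 1 = 0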